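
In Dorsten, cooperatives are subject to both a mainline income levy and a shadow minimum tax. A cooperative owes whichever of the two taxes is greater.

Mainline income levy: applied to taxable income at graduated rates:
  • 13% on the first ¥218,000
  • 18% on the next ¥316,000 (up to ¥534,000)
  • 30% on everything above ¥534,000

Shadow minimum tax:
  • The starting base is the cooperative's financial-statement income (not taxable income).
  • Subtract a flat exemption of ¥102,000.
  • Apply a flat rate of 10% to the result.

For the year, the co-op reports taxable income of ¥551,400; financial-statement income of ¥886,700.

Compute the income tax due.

¥90,440

Mainline income levy:
  ¥218,000 × 13% = ¥28,340
  ¥316,000 × 18% = ¥56,880
  ¥17,400 × 30% = ¥5,220
  → ¥90,440

Shadow minimum tax:
  Base (financial-statement income): ¥886,700
  Less exemption ¥102,000 → base ¥784,700
  ¥784,700 × 10% = ¥78,470

¥90,440 > ¥78,470, so the mainline income levy governs.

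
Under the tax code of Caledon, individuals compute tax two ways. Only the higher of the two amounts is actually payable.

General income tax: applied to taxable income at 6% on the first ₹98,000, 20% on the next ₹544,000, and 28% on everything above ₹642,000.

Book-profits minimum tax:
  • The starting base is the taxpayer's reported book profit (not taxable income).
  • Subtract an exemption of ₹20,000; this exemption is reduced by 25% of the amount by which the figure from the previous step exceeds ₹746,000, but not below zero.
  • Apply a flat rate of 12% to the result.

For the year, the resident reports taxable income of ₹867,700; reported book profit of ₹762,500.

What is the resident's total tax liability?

₹177,876

Book-profits minimum tax:
  Base (reported book profit): ₹762,500
  Exemption: ₹20,000 − 25% × (₹762,500 − ₹746,000) = ₹20,000 − ₹4,125 = ₹15,875
  Base: ₹762,500 − ₹15,875 = ₹746,625
  ₹746,625 × 12% = ₹89,595

General income tax:
  ₹98,000 × 6% = ₹5,880
  ₹544,000 × 20% = ₹108,800
  ₹225,700 × 28% = ₹63,196
  → ₹177,876

₹177,876 > ₹89,595, so the general income tax governs.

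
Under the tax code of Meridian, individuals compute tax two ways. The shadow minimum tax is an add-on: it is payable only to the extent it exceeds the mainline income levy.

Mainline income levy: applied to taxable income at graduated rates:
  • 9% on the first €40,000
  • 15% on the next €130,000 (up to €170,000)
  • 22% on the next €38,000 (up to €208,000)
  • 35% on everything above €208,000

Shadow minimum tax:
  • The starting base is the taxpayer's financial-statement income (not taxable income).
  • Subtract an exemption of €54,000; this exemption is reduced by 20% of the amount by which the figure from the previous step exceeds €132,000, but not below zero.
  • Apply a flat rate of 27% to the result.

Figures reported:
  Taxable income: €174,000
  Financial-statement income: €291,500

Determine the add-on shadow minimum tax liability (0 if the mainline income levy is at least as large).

Mainline income levy:
  €40,000 × 9% = €3,600
  €130,000 × 15% = €19,500
  €4,000 × 22% = €880
  → €23,980

Shadow minimum tax:
  Base (financial-statement income): €291,500
  Exemption: €54,000 − 20% × (€291,500 − €132,000) = €54,000 − €31,900 = €22,100
  Base: €291,500 − €22,100 = €269,400
  €269,400 × 27% = €72,738

Excess of shadow minimum tax over mainline income levy: €72,738 − €23,980 = €48,758.

€48,758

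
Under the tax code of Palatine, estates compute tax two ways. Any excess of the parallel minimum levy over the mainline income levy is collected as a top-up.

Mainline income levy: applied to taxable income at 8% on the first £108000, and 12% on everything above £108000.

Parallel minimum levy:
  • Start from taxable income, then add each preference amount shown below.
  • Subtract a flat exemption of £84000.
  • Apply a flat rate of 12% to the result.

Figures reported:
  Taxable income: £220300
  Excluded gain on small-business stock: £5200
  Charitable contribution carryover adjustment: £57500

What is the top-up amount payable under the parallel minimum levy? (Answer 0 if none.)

Mainline income levy:
  £108000 × 8% = £8640
  £112300 × 12% = £13476
  → £22116

Parallel minimum levy:
  Adjusted income: £220300 + £5200 + £57500 = £283000
  Less exemption £84000 → base £199000
  £199000 × 12% = £23880

Excess of parallel minimum levy over mainline income levy: £23880 − £22116 = £1764.

£1764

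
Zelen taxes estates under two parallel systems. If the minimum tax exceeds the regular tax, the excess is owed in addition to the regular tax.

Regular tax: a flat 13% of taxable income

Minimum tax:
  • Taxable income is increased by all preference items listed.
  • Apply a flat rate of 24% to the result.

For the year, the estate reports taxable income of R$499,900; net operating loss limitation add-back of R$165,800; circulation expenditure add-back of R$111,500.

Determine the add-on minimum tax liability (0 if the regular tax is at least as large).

Regular tax:
  R$499,900 × 13% = R$64,987

Minimum tax:
  Adjusted income: R$499,900 + R$165,800 + R$111,500 = R$777,200
  R$777,200 × 24% = R$186,528

Excess of minimum tax over regular tax: R$186,528 − R$64,987 = R$121,541.

R$121,541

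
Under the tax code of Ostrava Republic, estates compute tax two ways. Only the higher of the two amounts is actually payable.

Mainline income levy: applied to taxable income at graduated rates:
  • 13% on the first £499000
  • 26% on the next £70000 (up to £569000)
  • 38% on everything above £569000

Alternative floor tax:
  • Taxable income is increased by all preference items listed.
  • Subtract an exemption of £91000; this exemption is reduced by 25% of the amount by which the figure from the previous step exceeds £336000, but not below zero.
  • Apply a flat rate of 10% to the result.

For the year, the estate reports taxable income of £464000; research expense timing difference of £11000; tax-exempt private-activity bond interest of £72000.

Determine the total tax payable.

Alternative floor tax:
  Adjusted income: £464000 + £11000 + £72000 = £547000
  Exemption: £91000 − 25% × (£547000 − £336000) = £91000 − £52750 = £38250
  Base: £547000 − £38250 = £508750
  £508750 × 10% = £50875

Mainline income levy:
  £464000 × 13% = £60320

£60320 > £50875, so the mainline income levy governs.

£60320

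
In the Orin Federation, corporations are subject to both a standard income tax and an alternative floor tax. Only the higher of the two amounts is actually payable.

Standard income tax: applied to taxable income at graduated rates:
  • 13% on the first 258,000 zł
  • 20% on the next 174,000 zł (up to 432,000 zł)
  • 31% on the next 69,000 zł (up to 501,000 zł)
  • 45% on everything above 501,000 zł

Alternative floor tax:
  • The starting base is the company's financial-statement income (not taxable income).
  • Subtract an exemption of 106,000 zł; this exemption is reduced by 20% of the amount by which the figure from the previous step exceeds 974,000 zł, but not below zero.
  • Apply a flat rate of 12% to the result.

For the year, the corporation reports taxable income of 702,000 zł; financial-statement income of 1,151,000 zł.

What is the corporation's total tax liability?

Standard income tax:
  258,000 zł × 13% = 33,540 zł
  174,000 zł × 20% = 34,800 zł
  69,000 zł × 31% = 21,390 zł
  201,000 zł × 45% = 90,450 zł
  → 180,180 zł

Alternative floor tax:
  Base (financial-statement income): 1,151,000 zł
  Exemption: 106,000 zł − 20% × (1,151,000 zł − 974,000 zł) = 106,000 zł − 35,400 zł = 70,600 zł
  Base: 1,151,000 zł − 70,600 zł = 1,080,400 zł
  1,080,400 zł × 12% = 129,648 zł

180,180 zł > 129,648 zł, so the standard income tax governs.

180,180 zł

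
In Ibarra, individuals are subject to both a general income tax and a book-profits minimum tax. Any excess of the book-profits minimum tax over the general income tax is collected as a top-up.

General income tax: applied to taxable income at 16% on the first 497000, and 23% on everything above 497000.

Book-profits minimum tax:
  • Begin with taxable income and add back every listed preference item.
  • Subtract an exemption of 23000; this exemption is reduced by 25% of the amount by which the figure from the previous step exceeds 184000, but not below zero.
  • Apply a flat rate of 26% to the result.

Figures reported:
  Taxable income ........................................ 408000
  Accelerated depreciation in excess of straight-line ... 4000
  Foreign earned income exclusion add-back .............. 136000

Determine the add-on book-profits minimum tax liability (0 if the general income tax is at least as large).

General income tax:
  408000 × 16% = 65280

Book-profits minimum tax:
  Adjusted income: 408000 + 4000 + 136000 = 548000
  Exemption: 25% × (548000 − 184000) = 91000 ≥ 23000, so the exemption is fully phased out
  Base: 548000 − 0 = 548000
  548000 × 26% = 142480

Excess of book-profits minimum tax over general income tax: 142480 − 65280 = 77200.

77200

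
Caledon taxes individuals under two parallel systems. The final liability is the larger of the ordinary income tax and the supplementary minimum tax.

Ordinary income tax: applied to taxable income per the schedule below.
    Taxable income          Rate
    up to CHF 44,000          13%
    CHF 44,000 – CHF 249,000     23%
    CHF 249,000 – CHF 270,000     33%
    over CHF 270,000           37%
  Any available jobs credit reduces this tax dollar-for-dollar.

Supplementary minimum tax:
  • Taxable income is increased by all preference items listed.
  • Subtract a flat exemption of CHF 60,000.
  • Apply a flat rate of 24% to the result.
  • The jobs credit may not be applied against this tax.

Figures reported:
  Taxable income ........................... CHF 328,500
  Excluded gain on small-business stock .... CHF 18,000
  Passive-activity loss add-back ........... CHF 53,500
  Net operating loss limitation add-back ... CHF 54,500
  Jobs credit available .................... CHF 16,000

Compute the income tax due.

Supplementary minimum tax:
  Adjusted income: CHF 328,500 + CHF 18,000 + CHF 53,500 + CHF 54,500 = CHF 454,500
  Less exemption CHF 60,000 → base CHF 394,500
  CHF 394,500 × 24% = CHF 94,680

Ordinary income tax:
  CHF 44,000 × 13% = CHF 5,720
  CHF 205,000 × 23% = CHF 47,150
  CHF 21,000 × 33% = CHF 6,930
  CHF 58,500 × 37% = CHF 21,645
  → CHF 81,445
  Less jobs credit CHF 16,000 → CHF 65,445

CHF 94,680 > CHF 65,445, so the supplementary minimum tax is the binding amount.

CHF 94,680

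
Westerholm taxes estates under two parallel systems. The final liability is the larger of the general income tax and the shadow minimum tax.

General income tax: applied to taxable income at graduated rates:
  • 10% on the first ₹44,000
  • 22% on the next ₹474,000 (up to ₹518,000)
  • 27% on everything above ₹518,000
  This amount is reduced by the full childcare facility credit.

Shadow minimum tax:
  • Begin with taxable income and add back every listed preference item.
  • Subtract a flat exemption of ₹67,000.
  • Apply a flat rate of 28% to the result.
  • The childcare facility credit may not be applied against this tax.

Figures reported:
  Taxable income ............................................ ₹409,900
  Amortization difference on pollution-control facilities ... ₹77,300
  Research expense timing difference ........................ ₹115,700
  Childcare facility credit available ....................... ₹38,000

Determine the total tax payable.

Shadow minimum tax:
  Adjusted income: ₹409,900 + ₹77,300 + ₹115,700 = ₹602,900
  Less exemption ₹67,000 → base ₹535,900
  ₹535,900 × 28% = ₹150,052

General income tax:
  ₹44,000 × 10% = ₹4,400
  ₹365,900 × 22% = ₹80,498
  → ₹84,898
  Less childcare facility credit ₹38,000 → ₹46,898

₹150,052 > ₹46,898, so the shadow minimum tax is the binding amount.

₹150,052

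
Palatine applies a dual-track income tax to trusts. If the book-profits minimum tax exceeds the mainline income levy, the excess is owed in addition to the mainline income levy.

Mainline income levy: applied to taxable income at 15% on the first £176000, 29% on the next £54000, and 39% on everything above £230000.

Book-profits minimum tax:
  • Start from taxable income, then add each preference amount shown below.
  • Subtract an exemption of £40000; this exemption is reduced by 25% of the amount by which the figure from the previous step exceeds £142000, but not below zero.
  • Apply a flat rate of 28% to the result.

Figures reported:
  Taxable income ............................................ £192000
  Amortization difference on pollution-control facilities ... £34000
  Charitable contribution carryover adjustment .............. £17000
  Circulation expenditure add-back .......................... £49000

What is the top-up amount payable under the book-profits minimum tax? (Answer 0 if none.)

£50020

Mainline income levy:
  £176000 × 15% = £26400
  £16000 × 29% = £4640
  → £31040

Book-profits minimum tax:
  Adjusted income: £192000 + £34000 + £17000 + £49000 = £292000
  Exemption: £40000 − 25% × (£292000 − £142000) = £40000 − £37500 = £2500
  Base: £292000 − £2500 = £289500
  £289500 × 28% = £81060

Excess of book-profits minimum tax over mainline income levy: £81060 − £31040 = £50020.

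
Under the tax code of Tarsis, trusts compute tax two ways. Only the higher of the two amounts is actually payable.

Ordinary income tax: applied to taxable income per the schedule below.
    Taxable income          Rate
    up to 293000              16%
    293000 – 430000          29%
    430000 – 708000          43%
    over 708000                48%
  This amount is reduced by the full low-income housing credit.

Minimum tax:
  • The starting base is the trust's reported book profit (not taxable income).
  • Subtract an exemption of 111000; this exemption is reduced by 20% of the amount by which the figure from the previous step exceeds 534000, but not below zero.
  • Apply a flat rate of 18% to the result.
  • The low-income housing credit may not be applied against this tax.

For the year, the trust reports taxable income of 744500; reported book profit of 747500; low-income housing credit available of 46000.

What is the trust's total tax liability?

177670

Minimum tax:
  Base (reported book profit): 747500
  Exemption: 111000 − 20% × (747500 − 534000) = 111000 − 42700 = 68300
  Base: 747500 − 68300 = 679200
  679200 × 18% = 122256

Ordinary income tax:
  293000 × 16% = 46880
  137000 × 29% = 39730
  278000 × 43% = 119540
  36500 × 48% = 17520
  → 223670
  Less low-income housing credit 46000 → 177670

177670 > 122256, so the ordinary income tax governs.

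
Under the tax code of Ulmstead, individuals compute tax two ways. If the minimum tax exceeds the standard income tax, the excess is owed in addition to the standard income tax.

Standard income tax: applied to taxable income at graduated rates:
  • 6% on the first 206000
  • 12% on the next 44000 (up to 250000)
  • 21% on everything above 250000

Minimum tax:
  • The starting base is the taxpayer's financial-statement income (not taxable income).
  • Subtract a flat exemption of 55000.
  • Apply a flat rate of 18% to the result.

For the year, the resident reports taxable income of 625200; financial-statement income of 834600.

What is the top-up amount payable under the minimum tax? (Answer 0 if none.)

Minimum tax:
  Base (financial-statement income): 834600
  Less exemption 55000 → base 779600
  779600 × 18% = 140328

Standard income tax:
  206000 × 6% = 12360
  44000 × 12% = 5280
  375200 × 21% = 78792
  → 96432

Excess of minimum tax over standard income tax: 140328 − 96432 = 43896.

43896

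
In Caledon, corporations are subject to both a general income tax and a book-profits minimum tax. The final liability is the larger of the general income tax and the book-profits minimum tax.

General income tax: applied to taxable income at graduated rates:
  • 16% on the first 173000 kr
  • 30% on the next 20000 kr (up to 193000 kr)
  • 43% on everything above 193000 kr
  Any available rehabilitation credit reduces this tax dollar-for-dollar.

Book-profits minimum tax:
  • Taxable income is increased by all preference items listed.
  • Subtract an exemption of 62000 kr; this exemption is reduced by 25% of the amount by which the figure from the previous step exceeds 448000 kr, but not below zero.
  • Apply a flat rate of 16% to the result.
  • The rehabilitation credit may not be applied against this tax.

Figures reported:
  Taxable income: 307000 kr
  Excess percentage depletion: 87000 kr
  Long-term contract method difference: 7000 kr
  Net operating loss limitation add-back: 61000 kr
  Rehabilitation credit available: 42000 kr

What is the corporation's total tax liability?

64560 kr

General income tax:
  173000 kr × 16% = 27680 kr
  20000 kr × 30% = 6000 kr
  114000 kr × 43% = 49020 kr
  → 82700 kr
  Less rehabilitation credit 42000 kr → 40700 kr

Book-profits minimum tax:
  Adjusted income: 307000 kr + 87000 kr + 7000 kr + 61000 kr = 462000 kr
  Exemption: 62000 kr − 25% × (462000 kr − 448000 kr) = 62000 kr − 3500 kr = 58500 kr
  Base: 462000 kr − 58500 kr = 403500 kr
  403500 kr × 16% = 64560 kr

64560 kr > 40700 kr, so the book-profits minimum tax is the binding amount.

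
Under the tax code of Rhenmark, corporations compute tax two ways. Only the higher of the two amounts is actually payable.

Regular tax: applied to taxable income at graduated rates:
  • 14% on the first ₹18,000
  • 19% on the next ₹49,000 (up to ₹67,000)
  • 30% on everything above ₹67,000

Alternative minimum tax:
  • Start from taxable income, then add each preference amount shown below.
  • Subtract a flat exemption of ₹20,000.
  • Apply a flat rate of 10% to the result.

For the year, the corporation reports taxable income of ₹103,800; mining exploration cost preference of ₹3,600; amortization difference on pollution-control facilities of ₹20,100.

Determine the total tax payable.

Alternative minimum tax:
  Adjusted income: ₹103,800 + ₹3,600 + ₹20,100 = ₹127,500
  Less exemption ₹20,000 → base ₹107,500
  ₹107,500 × 10% = ₹10,750

Regular tax:
  ₹18,000 × 14% = ₹2,520
  ₹49,000 × 19% = ₹9,310
  ₹36,800 × 30% = ₹11,040
  → ₹22,870

₹22,870 > ₹10,750, so the regular tax governs.

₹22,870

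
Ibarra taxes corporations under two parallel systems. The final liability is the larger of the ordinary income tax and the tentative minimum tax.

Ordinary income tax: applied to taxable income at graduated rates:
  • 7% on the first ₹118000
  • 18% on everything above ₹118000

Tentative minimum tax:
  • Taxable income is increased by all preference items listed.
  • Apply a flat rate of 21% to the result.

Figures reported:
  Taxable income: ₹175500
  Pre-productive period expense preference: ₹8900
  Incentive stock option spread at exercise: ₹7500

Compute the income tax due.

₹40299

Ordinary income tax:
  ₹118000 × 7% = ₹8260
  ₹57500 × 18% = ₹10350
  → ₹18610

Tentative minimum tax:
  Adjusted income: ₹175500 + ₹8900 + ₹7500 = ₹191900
  ₹191900 × 21% = ₹40299

₹40299 > ₹18610, so the tentative minimum tax is the binding amount.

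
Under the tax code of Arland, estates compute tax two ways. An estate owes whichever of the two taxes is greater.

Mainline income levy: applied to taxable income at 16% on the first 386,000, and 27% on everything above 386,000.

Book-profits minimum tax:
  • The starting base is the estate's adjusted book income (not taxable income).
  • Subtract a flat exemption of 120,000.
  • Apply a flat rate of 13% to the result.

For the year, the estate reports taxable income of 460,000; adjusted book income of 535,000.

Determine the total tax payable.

81,740

Mainline income levy:
  386,000 × 16% = 61,760
  74,000 × 27% = 19,980
  → 81,740

Book-profits minimum tax:
  Base (adjusted book income): 535,000
  Less exemption 120,000 → base 415,000
  415,000 × 13% = 53,950

81,740 > 53,950, so the mainline income levy governs.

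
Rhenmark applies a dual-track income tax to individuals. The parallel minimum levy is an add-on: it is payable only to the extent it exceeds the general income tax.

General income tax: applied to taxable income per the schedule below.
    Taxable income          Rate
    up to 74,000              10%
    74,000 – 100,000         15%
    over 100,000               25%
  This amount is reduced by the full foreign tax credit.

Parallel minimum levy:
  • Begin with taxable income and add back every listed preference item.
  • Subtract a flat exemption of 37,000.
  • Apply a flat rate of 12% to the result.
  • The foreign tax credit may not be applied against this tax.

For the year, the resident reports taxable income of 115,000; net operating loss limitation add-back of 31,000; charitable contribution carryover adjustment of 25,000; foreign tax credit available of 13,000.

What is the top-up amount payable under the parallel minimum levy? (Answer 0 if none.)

General income tax:
  74,000 × 10% = 7,400
  26,000 × 15% = 3,900
  15,000 × 25% = 3,750
  → 15,050
  Less foreign tax credit 13,000 → 2,050

Parallel minimum levy:
  Adjusted income: 115,000 + 31,000 + 25,000 = 171,000
  Less exemption 37,000 → base 134,000
  134,000 × 12% = 16,080

Excess of parallel minimum levy over general income tax: 16,080 − 2,050 = 14,030.

14,030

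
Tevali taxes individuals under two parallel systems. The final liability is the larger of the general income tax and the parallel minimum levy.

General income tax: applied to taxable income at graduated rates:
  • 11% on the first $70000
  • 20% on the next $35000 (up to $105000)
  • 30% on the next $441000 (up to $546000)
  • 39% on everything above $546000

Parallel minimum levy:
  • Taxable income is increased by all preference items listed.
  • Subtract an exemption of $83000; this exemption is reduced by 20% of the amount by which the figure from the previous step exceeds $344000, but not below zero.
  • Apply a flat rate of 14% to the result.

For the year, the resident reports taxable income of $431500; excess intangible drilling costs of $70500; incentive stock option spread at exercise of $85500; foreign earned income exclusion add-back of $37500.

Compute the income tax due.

Parallel minimum levy:
  Adjusted income: $431500 + $70500 + $85500 + $37500 = $625000
  Exemption: $83000 − 20% × ($625000 − $344000) = $83000 − $56200 = $26800
  Base: $625000 − $26800 = $598200
  $598200 × 14% = $83748

General income tax:
  $70000 × 11% = $7700
  $35000 × 20% = $7000
  $326500 × 30% = $97950
  → $112650

$112650 > $83748, so the general income tax governs.

$112650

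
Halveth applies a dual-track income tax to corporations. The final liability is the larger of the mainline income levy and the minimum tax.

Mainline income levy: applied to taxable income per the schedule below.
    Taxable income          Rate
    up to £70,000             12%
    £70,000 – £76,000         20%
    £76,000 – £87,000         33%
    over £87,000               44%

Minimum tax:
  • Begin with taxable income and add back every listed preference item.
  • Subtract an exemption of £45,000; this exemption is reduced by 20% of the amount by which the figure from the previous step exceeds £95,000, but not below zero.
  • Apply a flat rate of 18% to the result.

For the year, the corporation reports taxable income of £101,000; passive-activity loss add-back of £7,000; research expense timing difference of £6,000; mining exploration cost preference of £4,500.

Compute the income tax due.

Minimum tax:
  Adjusted income: £101,000 + £7,000 + £6,000 + £4,500 = £118,500
  Exemption: £45,000 − 20% × (£118,500 − £95,000) = £45,000 − £4,700 = £40,300
  Base: £118,500 − £40,300 = £78,200
  £78,200 × 18% = £14,076

Mainline income levy:
  £70,000 × 12% = £8,400
  £6,000 × 20% = £1,200
  £11,000 × 33% = £3,630
  £14,000 × 44% = £6,160
  → £19,390

£19,390 > £14,076, so the mainline income levy governs.

£19,390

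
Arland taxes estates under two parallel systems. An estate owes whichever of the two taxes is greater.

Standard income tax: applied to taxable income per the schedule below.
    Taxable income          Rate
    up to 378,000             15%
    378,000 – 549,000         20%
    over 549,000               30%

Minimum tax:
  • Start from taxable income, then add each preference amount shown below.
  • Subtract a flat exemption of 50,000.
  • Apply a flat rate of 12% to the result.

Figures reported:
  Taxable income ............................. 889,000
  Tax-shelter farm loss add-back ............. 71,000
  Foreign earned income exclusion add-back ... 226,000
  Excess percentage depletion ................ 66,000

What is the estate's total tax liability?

Standard income tax:
  378,000 × 15% = 56,700
  171,000 × 20% = 34,200
  340,000 × 30% = 102,000
  → 192,900

Minimum tax:
  Adjusted income: 889,000 + 71,000 + 226,000 + 66,000 = 1,252,000
  Less exemption 50,000 → base 1,202,000
  1,202,000 × 12% = 144,240

192,900 > 144,240, so the standard income tax governs.

192,900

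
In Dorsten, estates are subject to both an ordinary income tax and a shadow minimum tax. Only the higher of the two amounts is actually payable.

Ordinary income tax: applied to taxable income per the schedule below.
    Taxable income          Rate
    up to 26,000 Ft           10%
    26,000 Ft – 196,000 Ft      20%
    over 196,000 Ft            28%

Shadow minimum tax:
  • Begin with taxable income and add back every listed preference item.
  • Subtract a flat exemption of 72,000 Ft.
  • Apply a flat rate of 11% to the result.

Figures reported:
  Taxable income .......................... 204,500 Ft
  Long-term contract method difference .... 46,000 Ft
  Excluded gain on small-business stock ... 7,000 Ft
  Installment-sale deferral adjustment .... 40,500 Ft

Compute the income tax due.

Shadow minimum tax:
  Adjusted income: 204,500 Ft + 46,000 Ft + 7,000 Ft + 40,500 Ft = 298,000 Ft
  Less exemption 72,000 Ft → base 226,000 Ft
  226,000 Ft × 11% = 24,860 Ft

Ordinary income tax:
  26,000 Ft × 10% = 2,600 Ft
  170,000 Ft × 20% = 34,000 Ft
  8,500 Ft × 28% = 2,380 Ft
  → 38,980 Ft

38,980 Ft > 24,860 Ft, so the ordinary income tax governs.

38,980 Ft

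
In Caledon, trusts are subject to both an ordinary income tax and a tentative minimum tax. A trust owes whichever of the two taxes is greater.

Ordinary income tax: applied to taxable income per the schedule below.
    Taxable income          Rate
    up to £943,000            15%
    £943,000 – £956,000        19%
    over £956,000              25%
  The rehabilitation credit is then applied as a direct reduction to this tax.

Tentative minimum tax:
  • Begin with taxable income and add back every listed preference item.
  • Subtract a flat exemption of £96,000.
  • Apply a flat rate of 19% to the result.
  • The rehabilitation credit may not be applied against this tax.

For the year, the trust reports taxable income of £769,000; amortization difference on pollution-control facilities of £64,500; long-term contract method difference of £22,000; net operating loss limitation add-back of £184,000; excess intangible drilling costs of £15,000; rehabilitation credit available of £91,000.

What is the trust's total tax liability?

£182,115

Ordinary income tax:
  £769,000 × 15% = £115,350
  Less rehabilitation credit £91,000 → £24,350

Tentative minimum tax:
  Adjusted income: £769,000 + £64,500 + £22,000 + £184,000 + £15,000 = £1,054,500
  Less exemption £96,000 → base £958,500
  £958,500 × 19% = £182,115

£182,115 > £24,350, so the tentative minimum tax is the binding amount.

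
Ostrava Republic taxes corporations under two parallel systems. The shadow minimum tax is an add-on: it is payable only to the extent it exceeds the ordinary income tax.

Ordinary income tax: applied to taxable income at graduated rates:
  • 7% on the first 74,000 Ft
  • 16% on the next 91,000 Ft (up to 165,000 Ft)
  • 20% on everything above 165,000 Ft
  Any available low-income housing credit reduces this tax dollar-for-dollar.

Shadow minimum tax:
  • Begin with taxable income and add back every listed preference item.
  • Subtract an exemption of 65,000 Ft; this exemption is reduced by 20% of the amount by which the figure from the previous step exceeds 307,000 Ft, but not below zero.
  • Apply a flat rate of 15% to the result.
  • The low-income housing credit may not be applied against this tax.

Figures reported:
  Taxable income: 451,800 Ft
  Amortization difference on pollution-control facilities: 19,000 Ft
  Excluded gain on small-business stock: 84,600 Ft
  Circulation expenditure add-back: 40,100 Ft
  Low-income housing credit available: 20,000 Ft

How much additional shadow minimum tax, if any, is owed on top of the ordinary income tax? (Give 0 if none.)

Shadow minimum tax:
  Adjusted income: 451,800 Ft + 19,000 Ft + 84,600 Ft + 40,100 Ft = 595,500 Ft
  Exemption: 65,000 Ft − 20% × (595,500 Ft − 307,000 Ft) = 65,000 Ft − 57,700 Ft = 7,300 Ft
  Base: 595,500 Ft − 7,300 Ft = 588,200 Ft
  588,200 Ft × 15% = 88,230 Ft

Ordinary income tax:
  74,000 Ft × 7% = 5,180 Ft
  91,000 Ft × 16% = 14,560 Ft
  286,800 Ft × 20% = 57,360 Ft
  → 77,100 Ft
  Less low-income housing credit 20,000 Ft → 57,100 Ft

Excess of shadow minimum tax over ordinary income tax: 88,230 Ft − 57,100 Ft = 31,130 Ft.

31,130 Ft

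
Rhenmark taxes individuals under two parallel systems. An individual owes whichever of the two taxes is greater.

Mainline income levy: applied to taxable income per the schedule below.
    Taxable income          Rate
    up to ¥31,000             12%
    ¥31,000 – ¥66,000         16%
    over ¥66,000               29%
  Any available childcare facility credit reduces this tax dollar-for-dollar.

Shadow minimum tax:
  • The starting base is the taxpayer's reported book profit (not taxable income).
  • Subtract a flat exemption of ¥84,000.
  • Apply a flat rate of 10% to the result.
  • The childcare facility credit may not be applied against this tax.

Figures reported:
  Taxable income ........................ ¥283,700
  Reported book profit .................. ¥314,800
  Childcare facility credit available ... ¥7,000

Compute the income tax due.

Shadow minimum tax:
  Base (reported book profit): ¥314,800
  Less exemption ¥84,000 → base ¥230,800
  ¥230,800 × 10% = ¥23,080

Mainline income levy:
  ¥31,000 × 12% = ¥3,720
  ¥35,000 × 16% = ¥5,600
  ¥217,700 × 29% = ¥63,133
  → ¥72,453
  Less childcare facility credit ¥7,000 → ¥65,453

¥65,453 > ¥23,080, so the mainline income levy governs.

¥65,453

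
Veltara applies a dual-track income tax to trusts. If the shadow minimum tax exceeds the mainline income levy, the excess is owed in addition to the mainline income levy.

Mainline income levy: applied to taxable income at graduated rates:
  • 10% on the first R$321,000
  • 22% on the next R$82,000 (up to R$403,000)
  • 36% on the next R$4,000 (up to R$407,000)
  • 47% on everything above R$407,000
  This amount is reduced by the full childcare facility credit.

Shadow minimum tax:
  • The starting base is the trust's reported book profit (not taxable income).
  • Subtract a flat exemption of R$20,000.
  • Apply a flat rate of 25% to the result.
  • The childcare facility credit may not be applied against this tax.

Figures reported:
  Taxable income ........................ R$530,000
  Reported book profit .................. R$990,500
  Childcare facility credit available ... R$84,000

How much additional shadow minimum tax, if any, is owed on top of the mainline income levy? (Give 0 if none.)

R$217,235

Shadow minimum tax:
  Base (reported book profit): R$990,500
  Less exemption R$20,000 → base R$970,500
  R$970,500 × 25% = R$242,625

Mainline income levy:
  R$321,000 × 10% = R$32,100
  R$82,000 × 22% = R$18,040
  R$4,000 × 36% = R$1,440
  R$123,000 × 47% = R$57,810
  → R$109,390
  Less childcare facility credit R$84,000 → R$25,390

Excess of shadow minimum tax over mainline income levy: R$242,625 − R$25,390 = R$217,235.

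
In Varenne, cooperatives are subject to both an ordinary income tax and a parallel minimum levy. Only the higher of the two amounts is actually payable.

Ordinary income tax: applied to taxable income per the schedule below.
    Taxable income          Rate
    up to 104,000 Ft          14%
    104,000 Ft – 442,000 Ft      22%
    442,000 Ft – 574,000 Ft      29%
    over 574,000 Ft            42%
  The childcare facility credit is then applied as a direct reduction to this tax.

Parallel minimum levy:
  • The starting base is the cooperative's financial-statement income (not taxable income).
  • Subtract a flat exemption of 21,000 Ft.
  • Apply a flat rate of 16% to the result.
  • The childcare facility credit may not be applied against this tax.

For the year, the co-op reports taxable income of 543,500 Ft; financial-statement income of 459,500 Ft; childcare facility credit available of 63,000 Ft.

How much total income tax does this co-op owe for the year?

70,160 Ft

Ordinary income tax:
  104,000 Ft × 14% = 14,560 Ft
  338,000 Ft × 22% = 74,360 Ft
  101,500 Ft × 29% = 29,435 Ft
  → 118,355 Ft
  Less childcare facility credit 63,000 Ft → 55,355 Ft

Parallel minimum levy:
  Base (financial-statement income): 459,500 Ft
  Less exemption 21,000 Ft → base 438,500 Ft
  438,500 Ft × 16% = 70,160 Ft

70,160 Ft > 55,355 Ft, so the parallel minimum levy is the binding amount.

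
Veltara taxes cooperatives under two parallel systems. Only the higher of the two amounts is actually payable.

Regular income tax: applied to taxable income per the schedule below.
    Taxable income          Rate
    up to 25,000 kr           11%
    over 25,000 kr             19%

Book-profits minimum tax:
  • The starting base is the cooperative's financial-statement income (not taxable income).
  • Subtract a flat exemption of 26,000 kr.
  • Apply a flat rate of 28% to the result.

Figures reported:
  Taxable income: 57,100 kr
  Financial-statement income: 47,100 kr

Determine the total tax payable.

8,849 kr

Regular income tax:
  25,000 kr × 11% = 2,750 kr
  32,100 kr × 19% = 6,099 kr
  → 8,849 kr

Book-profits minimum tax:
  Base (financial-statement income): 47,100 kr
  Less exemption 26,000 kr → base 21,100 kr
  21,100 kr × 28% = 5,908 kr

8,849 kr > 5,908 kr, so the regular income tax governs.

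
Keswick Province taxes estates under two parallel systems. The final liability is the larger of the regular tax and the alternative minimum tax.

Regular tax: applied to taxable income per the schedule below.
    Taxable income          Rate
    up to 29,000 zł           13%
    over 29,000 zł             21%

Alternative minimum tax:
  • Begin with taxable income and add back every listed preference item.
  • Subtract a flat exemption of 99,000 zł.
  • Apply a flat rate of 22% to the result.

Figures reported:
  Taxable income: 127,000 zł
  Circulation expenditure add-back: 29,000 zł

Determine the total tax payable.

Alternative minimum tax:
  Adjusted income: 127,000 zł + 29,000 zł = 156,000 zł
  Less exemption 99,000 zł → base 57,000 zł
  57,000 zł × 22% = 12,540 zł

Regular tax:
  29,000 zł × 13% = 3,770 zł
  98,000 zł × 21% = 20,580 zł
  → 24,350 zł

24,350 zł > 12,540 zł, so the regular tax governs.

24,350 zł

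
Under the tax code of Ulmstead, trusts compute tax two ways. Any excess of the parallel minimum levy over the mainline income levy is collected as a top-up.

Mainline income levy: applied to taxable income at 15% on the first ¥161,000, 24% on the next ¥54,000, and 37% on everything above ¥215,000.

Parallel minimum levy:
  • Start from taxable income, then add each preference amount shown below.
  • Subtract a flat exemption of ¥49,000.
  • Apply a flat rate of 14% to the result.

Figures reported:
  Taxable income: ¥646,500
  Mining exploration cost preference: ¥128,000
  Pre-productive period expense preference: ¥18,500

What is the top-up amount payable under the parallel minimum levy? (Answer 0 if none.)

Parallel minimum levy:
  Adjusted income: ¥646,500 + ¥128,000 + ¥18,500 = ¥793,000
  Less exemption ¥49,000 → base ¥744,000
  ¥744,000 × 14% = ¥104,160

Mainline income levy:
  ¥161,000 × 15% = ¥24,150
  ¥54,000 × 24% = ¥12,960
  ¥431,500 × 37% = ¥159,655
  → ¥196,765

¥104,160 ≤ ¥196,765, so no add-on is due.

¥0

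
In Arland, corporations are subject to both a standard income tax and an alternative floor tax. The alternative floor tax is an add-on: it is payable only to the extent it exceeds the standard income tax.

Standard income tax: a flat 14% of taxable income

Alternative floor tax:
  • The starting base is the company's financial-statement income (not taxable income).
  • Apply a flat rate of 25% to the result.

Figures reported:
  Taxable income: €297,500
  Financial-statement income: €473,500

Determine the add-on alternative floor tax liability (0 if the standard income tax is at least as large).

Standard income tax:
  €297,500 × 14% = €41,650

Alternative floor tax:
  Base (financial-statement income): €473,500
  €473,500 × 25% = €118,375

Excess of alternative floor tax over standard income tax: €118,375 − €41,650 = €76,725.

€76,725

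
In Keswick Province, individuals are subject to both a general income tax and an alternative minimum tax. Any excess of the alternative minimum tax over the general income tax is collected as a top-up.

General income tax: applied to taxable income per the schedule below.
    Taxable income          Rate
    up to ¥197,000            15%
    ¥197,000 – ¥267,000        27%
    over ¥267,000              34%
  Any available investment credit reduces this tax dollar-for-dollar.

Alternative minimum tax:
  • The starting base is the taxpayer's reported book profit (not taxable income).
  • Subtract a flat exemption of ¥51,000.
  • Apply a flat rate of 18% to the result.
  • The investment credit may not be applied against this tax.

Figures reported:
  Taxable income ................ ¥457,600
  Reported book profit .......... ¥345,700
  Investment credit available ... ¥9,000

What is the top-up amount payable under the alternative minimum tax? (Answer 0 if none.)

¥0

Alternative minimum tax:
  Base (reported book profit): ¥345,700
  Less exemption ¥51,000 → base ¥294,700
  ¥294,700 × 18% = ¥53,046

General income tax:
  ¥197,000 × 15% = ¥29,550
  ¥70,000 × 27% = ¥18,900
  ¥190,600 × 34% = ¥64,804
  → ¥113,254
  Less investment credit ¥9,000 → ¥104,254

¥53,046 ≤ ¥104,254, so no add-on is due.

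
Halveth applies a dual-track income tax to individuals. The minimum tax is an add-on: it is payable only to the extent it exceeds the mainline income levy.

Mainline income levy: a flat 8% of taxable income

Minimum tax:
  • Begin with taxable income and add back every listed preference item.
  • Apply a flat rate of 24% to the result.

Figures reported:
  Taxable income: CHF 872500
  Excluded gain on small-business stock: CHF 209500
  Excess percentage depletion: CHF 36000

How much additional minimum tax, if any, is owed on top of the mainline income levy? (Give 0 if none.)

CHF 198520

Mainline income levy:
  CHF 872500 × 8% = CHF 69800

Minimum tax:
  Adjusted income: CHF 872500 + CHF 209500 + CHF 36000 = CHF 1118000
  CHF 1118000 × 24% = CHF 268320

Excess of minimum tax over mainline income levy: CHF 268320 − CHF 69800 = CHF 198520.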